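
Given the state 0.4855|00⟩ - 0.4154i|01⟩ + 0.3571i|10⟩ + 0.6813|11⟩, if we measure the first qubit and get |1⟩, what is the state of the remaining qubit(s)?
0.4642i|0⟩ + 0.8857|1⟩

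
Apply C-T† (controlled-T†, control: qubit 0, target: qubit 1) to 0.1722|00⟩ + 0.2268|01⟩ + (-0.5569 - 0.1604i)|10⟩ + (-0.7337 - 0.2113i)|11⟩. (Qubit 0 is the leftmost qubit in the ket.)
0.1722|00⟩ + 0.2268|01⟩ + (-0.5569 - 0.1604i)|10⟩ + (-0.6682 + 0.3694i)|11⟩

C-T† leaves the control-|0⟩ kets |00⟩, |01⟩ unchanged and applies T† to qubit 1 on the control-|1⟩ pair (|10⟩, |11⟩).
T† = [[1, 0], [0, (1/√2 - (1/√2)i)]].
With a = amp(|10⟩) = (-0.5569 - 0.1604i) and b = amp(|11⟩) = (-0.7337 - 0.2113i):
new amp(|10⟩) = (1)·a = (-0.5569 - 0.1604i)
new amp(|11⟩) = (1/√2 - (1/√2)i)·b = (-0.6682 + 0.3694i)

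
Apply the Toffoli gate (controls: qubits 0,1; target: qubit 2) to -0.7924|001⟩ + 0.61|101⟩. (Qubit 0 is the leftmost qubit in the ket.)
-0.7924|001⟩ + 0.61|101⟩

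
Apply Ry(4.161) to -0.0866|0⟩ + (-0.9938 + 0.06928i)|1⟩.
(0.9097 - 0.06047i)|0⟩ + (0.4093 - 0.0338i)|1⟩

Ry(4.161) = [[cos(θ/2), −sin(θ/2)], [sin(θ/2), cos(θ/2)]]; θ = 4.161, cos(θ/2) ≈ -0.487919, sin(θ/2) ≈ 0.872889.
With a = amp(|0⟩) = -0.0866 and b = amp(|1⟩) = (-0.9938 + 0.06928i):
new amp(|0⟩) = (-0.487919)·a + (-0.872889)·b = (0.9097 - 0.06047i)
new amp(|1⟩) = (0.872889)·a + (-0.487919)·b = (0.4093 - 0.0338i)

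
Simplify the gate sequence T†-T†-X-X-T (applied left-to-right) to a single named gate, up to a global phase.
T†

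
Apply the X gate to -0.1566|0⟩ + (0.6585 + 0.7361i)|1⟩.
(0.6585 + 0.7361i)|0⟩ - 0.1566|1⟩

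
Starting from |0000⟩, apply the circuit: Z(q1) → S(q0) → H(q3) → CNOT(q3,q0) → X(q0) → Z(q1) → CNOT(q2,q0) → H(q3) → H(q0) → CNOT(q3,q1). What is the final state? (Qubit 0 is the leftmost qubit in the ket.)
1/√2|0000⟩ - 1/√2|1101⟩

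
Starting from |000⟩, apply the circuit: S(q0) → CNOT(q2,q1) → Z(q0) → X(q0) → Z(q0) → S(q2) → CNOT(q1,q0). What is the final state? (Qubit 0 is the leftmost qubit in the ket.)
-|100⟩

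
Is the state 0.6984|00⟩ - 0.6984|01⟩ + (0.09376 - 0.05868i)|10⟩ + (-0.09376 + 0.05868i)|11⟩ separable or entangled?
Separable

Writing the state as a|00⟩ + b|01⟩ + c|10⟩ + d|11⟩, it is a product state iff ad − bc = 0.
Here (a, b, c, d) = (0.6984, -0.6984, (0.09376 - 0.05868i), (-0.09376 + 0.05868i)): ad − bc = (0.6984)(-0.09376 + 0.05868i) − (-0.6984)(0.09376 - 0.05868i) = 0, so the state is separable.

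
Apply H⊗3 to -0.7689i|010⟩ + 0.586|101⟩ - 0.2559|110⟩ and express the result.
(0.1167 - 0.2718i)|000⟩ + (-0.2977 - 0.2718i)|001⟩ + (0.2977 + 0.2718i)|010⟩ + (-0.1167 + 0.2718i)|011⟩ + (-0.1167 - 0.2718i)|100⟩ + (0.2977 - 0.2718i)|101⟩ + (-0.2977 + 0.2718i)|110⟩ + (0.1167 + 0.2718i)|111⟩

H⊗3 gives amp(|y⟩) = (1/2√2) Σ_x (−1)^(x·y) amp(|x⟩), where x·y is the number of positions in which both x and y have a 1.
|000⟩: (-0.7689i + 0.586 - 0.2559)/(2√2) = (0.1167 - 0.2718i)
|001⟩: (-0.7689i - 0.586 - 0.2559)/(2√2) = (-0.2977 - 0.2718i)
|010⟩: (0.7689i + 0.586 + 0.2559)/(2√2) = (0.2977 + 0.2718i)
|011⟩: (0.7689i - 0.586 + 0.2559)/(2√2) = (-0.1167 + 0.2718i)
|100⟩: (-0.7689i - 0.586 + 0.2559)/(2√2) = (-0.1167 - 0.2718i)
|101⟩: (-0.7689i + 0.586 + 0.2559)/(2√2) = (0.2977 - 0.2718i)
|110⟩: (0.7689i - 0.586 - 0.2559)/(2√2) = (-0.2977 + 0.2718i)
|111⟩: (0.7689i + 0.586 - 0.2559)/(2√2) = (0.1167 + 0.2718i)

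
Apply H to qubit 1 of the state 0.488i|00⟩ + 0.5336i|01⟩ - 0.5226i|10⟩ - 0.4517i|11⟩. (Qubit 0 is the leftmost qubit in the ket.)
0.7224i|00⟩ - 0.03224i|01⟩ - 0.6889i|10⟩ - 0.05013i|11⟩

H on qubit 1 mixes each pair of kets that differ only in qubit 1: amplitudes (a, b) of (|…0…⟩, |…1…⟩) become ((a + b)/√2, (a − b)/√2). Kets absent from the input have amplitude 0.
(|00⟩, |01⟩): (a, b) = (0.488i, 0.5336i) → (0.7224i, -0.03224i)
(|10⟩, |11⟩): (a, b) = (-0.5226i, -0.4517i) → (-0.6889i, -0.05013i)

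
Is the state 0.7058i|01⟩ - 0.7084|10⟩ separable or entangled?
Entangled

Writing the state as a|00⟩ + b|01⟩ + c|10⟩ + d|11⟩, it is a product state iff ad − bc = 0.
Here (a, b, c, d) = (0, 0.7058i, -0.7084, 0): ad − bc = (0)(0) − (0.7058i)(-0.7084) = 0.5i ≠ 0, so the state is entangled.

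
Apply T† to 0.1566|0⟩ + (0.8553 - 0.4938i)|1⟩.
0.1566|0⟩ + (0.2556 - 0.954i)|1⟩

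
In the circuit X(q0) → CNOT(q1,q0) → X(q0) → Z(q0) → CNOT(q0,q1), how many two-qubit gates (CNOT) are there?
2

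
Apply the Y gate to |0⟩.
i|1⟩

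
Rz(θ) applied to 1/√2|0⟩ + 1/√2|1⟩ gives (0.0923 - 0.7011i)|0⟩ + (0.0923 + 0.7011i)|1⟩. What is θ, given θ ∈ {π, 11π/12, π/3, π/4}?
11π/12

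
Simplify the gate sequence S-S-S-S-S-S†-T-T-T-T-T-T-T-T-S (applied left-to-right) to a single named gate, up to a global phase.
S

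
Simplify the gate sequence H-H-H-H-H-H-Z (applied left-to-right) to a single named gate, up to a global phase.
Z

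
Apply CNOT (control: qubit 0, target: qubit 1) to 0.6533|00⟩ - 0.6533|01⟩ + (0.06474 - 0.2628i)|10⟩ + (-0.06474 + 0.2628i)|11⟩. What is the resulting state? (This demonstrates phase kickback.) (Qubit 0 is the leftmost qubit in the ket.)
0.6533|00⟩ - 0.6533|01⟩ + (-0.06474 + 0.2628i)|10⟩ + (0.06474 - 0.2628i)|11⟩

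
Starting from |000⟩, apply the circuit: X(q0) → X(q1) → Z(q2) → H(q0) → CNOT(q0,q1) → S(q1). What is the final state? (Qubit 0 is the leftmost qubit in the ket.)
(1/√2)i|010⟩ - 1/√2|100⟩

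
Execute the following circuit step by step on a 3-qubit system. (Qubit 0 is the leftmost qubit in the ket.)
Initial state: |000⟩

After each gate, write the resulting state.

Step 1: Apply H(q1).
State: 1/√2|000⟩ + 1/√2|010⟩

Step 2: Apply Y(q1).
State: -(1/√2)i|000⟩ + (1/√2)i|010⟩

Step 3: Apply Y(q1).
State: 1/√2|000⟩ + 1/√2|010⟩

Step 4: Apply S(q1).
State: 1/√2|000⟩ + (1/√2)i|010⟩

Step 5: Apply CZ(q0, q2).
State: 1/√2|000⟩ + (1/√2)i|010⟩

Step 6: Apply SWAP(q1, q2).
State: 1/√2|000⟩ + (1/√2)i|001⟩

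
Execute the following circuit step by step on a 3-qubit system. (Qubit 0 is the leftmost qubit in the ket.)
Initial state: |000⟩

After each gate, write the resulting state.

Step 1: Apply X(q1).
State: |010⟩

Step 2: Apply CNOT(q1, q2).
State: |011⟩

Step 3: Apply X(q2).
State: |010⟩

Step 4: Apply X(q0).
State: |110⟩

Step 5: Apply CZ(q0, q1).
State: -|110⟩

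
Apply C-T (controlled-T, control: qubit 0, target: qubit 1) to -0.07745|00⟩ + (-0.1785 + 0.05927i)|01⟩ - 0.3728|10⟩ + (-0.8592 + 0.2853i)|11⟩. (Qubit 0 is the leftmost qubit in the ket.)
-0.07745|00⟩ + (-0.1785 + 0.05927i)|01⟩ - 0.3728|10⟩ + (-0.8093 - 0.4058i)|11⟩

C-T leaves the control-|0⟩ kets |00⟩, |01⟩ unchanged and applies T to qubit 1 on the control-|1⟩ pair (|10⟩, |11⟩).
T = [[1, 0], [0, (1/√2 + (1/√2)i)]].
With a = amp(|10⟩) = -0.3728 and b = amp(|11⟩) = (-0.8592 + 0.2853i):
new amp(|10⟩) = (1)·a = -0.3728
new amp(|11⟩) = (1/√2 + (1/√2)i)·b = (-0.8093 - 0.4058i)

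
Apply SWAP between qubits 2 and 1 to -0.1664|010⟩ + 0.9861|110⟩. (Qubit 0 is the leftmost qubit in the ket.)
-0.1664|001⟩ + 0.9861|101⟩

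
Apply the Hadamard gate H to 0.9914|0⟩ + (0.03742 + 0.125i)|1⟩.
(0.7275 + 0.08839i)|0⟩ + (0.6746 - 0.08839i)|1⟩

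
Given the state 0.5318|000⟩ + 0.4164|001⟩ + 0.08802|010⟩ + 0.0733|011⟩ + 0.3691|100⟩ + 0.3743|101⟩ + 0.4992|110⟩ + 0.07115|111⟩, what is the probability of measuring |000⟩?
0.2828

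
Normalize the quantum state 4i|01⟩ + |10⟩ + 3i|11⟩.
0.7845i|01⟩ + 0.1961|10⟩ + 0.5883i|11⟩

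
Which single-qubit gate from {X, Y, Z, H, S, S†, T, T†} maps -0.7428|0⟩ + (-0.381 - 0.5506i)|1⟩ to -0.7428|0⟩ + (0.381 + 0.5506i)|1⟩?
Z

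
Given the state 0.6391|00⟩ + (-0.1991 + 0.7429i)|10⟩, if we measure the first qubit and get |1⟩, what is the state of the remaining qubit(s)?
(-0.2589 + 0.9659i)|0⟩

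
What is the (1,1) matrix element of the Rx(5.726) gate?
-0.9614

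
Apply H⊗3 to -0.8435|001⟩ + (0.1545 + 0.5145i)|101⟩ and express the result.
(-0.2436 + 0.1819i)|000⟩ + (0.2436 - 0.1819i)|001⟩ + (-0.2436 + 0.1819i)|010⟩ + (0.2436 - 0.1819i)|011⟩ + (-0.3528 - 0.1819i)|100⟩ + (0.3528 + 0.1819i)|101⟩ + (-0.3528 - 0.1819i)|110⟩ + (0.3528 + 0.1819i)|111⟩

H⊗3 gives amp(|y⟩) = (1/2√2) Σ_x (−1)^(x·y) amp(|x⟩), where x·y is the number of positions in which both x and y have a 1.
|000⟩: (-0.8435 + (0.1545 + 0.5145i))/(2√2) = (-0.2436 + 0.1819i)
|001⟩: (0.8435 - (0.1545 + 0.5145i))/(2√2) = (0.2436 - 0.1819i)
|010⟩: (-0.8435 + (0.1545 + 0.5145i))/(2√2) = (-0.2436 + 0.1819i)
|011⟩: (0.8435 - (0.1545 + 0.5145i))/(2√2) = (0.2436 - 0.1819i)
|100⟩: (-0.8435 - (0.1545 + 0.5145i))/(2√2) = (-0.3528 - 0.1819i)
|101⟩: (0.8435 + (0.1545 + 0.5145i))/(2√2) = (0.3528 + 0.1819i)
|110⟩: (-0.8435 - (0.1545 + 0.5145i))/(2√2) = (-0.3528 - 0.1819i)
|111⟩: (0.8435 + (0.1545 + 0.5145i))/(2√2) = (0.3528 + 0.1819i)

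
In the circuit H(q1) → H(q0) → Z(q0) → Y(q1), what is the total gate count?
4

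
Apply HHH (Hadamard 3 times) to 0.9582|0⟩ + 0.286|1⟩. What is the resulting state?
0.8798|0⟩ + 0.4753|1⟩

H² = I, so H^3 = H: a single Hadamard. With (a, b) = (0.9582, 0.286), H gives ((a + b)/√2, (a − b)/√2) = (0.8798, 0.4753).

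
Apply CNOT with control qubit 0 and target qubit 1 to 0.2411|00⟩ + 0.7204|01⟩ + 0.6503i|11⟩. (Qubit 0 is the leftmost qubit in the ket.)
0.2411|00⟩ + 0.7204|01⟩ + 0.6503i|10⟩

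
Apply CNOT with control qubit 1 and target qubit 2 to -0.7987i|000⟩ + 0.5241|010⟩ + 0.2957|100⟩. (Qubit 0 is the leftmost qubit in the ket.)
-0.7987i|000⟩ + 0.5241|011⟩ + 0.2957|100⟩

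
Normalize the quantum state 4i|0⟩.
i|0⟩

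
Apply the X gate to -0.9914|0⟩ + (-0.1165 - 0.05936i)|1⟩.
(-0.1165 - 0.05936i)|0⟩ - 0.9914|1⟩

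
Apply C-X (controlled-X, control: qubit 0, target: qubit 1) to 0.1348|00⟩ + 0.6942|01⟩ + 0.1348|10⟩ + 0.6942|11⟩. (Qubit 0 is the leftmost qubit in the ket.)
0.1348|00⟩ + 0.6942|01⟩ + 0.6942|10⟩ + 0.1348|11⟩

C-X leaves the control-|0⟩ kets |00⟩, |01⟩ unchanged and applies X to qubit 1 on the control-|1⟩ pair (|10⟩, |11⟩).
X = [[0, 1], [1, 0]].
With a = amp(|10⟩) = 0.1348 and b = amp(|11⟩) = 0.6942:
new amp(|10⟩) = (1)·b = 0.6942
new amp(|11⟩) = (1)·a = 0.1348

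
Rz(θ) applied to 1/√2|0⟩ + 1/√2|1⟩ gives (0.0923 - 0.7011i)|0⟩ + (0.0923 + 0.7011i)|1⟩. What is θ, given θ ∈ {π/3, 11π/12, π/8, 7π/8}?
11π/12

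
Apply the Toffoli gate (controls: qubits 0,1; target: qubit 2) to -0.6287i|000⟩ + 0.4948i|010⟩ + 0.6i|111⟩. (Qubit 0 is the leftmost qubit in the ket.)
-0.6287i|000⟩ + 0.4948i|010⟩ + 0.6i|110⟩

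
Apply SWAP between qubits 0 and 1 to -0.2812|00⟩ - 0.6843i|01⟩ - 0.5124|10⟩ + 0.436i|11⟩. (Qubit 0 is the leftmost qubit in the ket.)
-0.2812|00⟩ - 0.5124|01⟩ - 0.6843i|10⟩ + 0.436i|11⟩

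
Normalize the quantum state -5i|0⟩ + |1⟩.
-0.9806i|0⟩ + 0.1961|1⟩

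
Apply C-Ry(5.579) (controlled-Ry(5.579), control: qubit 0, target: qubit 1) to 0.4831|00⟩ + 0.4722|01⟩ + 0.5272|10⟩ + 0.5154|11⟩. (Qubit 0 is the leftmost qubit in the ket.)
0.4831|00⟩ + 0.4722|01⟩ - 0.6726|10⟩ - 0.302|11⟩

C-Ry(5.579) leaves the control-|0⟩ kets |00⟩, |01⟩ unchanged and applies Ry(5.579) to qubit 1 on the control-|1⟩ pair (|10⟩, |11⟩).
Ry(5.579) = [[cos(θ/2), −sin(θ/2)], [sin(θ/2), cos(θ/2)]]; θ = 5.579, cos(θ/2) ≈ -0.938653, sin(θ/2) ≈ 0.344863.
With a = amp(|10⟩) = 0.5272 and b = amp(|11⟩) = 0.5154:
new amp(|10⟩) = (-0.938653)·a + (-0.344863)·b = -0.6726
new amp(|11⟩) = (0.344863)·a + (-0.938653)·b = -0.302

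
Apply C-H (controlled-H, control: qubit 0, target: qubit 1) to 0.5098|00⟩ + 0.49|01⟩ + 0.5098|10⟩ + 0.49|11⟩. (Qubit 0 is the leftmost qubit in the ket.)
0.5098|00⟩ + 0.49|01⟩ + 0.707|10⟩ + 0.014|11⟩

C-H leaves the control-|0⟩ kets |00⟩, |01⟩ unchanged and applies H to qubit 1 on the control-|1⟩ pair (|10⟩, |11⟩).
H = [[1/√2, 1/√2], [1/√2, -1/√2]].
With a = amp(|10⟩) = 0.5098 and b = amp(|11⟩) = 0.49:
new amp(|10⟩) = (1/√2)·a + (1/√2)·b = 0.707
new amp(|11⟩) = (1/√2)·a + (-1/√2)·b = 0.014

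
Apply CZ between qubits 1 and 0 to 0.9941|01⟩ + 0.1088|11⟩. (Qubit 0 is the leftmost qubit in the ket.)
0.9941|01⟩ - 0.1088|11⟩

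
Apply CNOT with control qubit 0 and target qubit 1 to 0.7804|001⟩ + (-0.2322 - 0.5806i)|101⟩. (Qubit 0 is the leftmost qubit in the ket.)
0.7804|001⟩ + (-0.2322 - 0.5806i)|111⟩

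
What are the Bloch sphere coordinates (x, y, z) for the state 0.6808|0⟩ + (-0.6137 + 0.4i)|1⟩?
(-0.8356, 0.5446, -0.07314)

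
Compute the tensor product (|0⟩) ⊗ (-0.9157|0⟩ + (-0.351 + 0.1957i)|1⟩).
-0.9157|00⟩ + (-0.351 + 0.1957i)|01⟩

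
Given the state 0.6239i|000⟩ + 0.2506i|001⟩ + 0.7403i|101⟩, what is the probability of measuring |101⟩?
0.548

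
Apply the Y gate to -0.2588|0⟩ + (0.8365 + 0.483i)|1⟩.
(0.483 - 0.8365i)|0⟩ - 0.2588i|1⟩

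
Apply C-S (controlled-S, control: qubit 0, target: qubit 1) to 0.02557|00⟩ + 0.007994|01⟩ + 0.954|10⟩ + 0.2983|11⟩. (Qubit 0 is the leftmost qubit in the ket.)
0.02557|00⟩ + 0.007994|01⟩ + 0.954|10⟩ + 0.2983i|11⟩

C-S leaves the control-|0⟩ kets |00⟩, |01⟩ unchanged and applies S to qubit 1 on the control-|1⟩ pair (|10⟩, |11⟩).
S = [[1, 0], [0, i]].
With a = amp(|10⟩) = 0.954 and b = amp(|11⟩) = 0.2983:
new amp(|10⟩) = (1)·a = 0.954
new amp(|11⟩) = (i)·b = 0.2983i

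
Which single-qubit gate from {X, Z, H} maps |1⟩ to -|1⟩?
Z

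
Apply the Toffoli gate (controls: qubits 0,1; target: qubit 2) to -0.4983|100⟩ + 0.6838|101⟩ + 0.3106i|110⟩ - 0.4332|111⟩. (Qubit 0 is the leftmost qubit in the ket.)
-0.4983|100⟩ + 0.6838|101⟩ - 0.4332|110⟩ + 0.3106i|111⟩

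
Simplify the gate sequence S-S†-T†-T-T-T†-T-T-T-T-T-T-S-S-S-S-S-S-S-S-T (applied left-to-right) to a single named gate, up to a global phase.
T†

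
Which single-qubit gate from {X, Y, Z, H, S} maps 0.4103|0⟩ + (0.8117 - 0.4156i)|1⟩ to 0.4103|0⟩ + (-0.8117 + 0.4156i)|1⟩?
Z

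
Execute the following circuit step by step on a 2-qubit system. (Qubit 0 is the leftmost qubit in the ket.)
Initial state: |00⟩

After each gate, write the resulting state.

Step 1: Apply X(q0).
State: |10⟩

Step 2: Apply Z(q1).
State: |10⟩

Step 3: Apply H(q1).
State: 1/√2|10⟩ + 1/√2|11⟩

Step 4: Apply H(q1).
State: |10⟩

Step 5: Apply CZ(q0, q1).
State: |10⟩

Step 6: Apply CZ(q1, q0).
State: |10⟩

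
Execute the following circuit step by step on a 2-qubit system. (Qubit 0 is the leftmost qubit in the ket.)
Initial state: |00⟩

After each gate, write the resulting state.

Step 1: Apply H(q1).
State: 1/√2|00⟩ + 1/√2|01⟩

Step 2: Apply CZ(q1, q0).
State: 1/√2|00⟩ + 1/√2|01⟩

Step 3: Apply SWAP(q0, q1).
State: 1/√2|00⟩ + 1/√2|10⟩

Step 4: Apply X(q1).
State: 1/√2|01⟩ + 1/√2|11⟩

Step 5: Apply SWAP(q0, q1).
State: 1/√2|10⟩ + 1/√2|11⟩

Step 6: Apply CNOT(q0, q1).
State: 1/√2|10⟩ + 1/√2|11⟩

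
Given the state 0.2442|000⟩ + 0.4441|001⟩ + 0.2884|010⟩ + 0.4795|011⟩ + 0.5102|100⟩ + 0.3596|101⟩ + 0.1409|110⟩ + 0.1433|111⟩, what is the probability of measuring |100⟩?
0.2603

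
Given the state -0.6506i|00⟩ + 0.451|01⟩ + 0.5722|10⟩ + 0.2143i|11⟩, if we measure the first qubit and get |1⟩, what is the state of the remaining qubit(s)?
0.9365|0⟩ + 0.3507i|1⟩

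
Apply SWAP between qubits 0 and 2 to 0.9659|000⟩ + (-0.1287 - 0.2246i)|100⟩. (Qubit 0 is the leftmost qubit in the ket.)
0.9659|000⟩ + (-0.1287 - 0.2246i)|001⟩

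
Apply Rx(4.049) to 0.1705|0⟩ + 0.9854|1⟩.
(-0.07473 - 0.8857i)|0⟩ + (-0.4319 - 0.1533i)|1⟩

Rx(4.049) = [[cos(θ/2), −i·sin(θ/2)], [−i·sin(θ/2), cos(θ/2)]]; θ = 4.049, cos(θ/2) ≈ -0.438298, sin(θ/2) ≈ 0.89883.
With a = amp(|0⟩) = 0.1705 and b = amp(|1⟩) = 0.9854:
new amp(|0⟩) = (-0.438298)·a + (-0.89883i)·b = (-0.07473 - 0.8857i)
new amp(|1⟩) = (-0.89883i)·a + (-0.438298)·b = (-0.4319 - 0.1533i)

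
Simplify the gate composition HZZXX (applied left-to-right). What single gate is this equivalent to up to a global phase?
H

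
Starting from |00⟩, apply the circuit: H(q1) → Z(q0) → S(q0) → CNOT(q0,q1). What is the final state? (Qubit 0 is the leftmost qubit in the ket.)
1/√2|00⟩ + 1/√2|01⟩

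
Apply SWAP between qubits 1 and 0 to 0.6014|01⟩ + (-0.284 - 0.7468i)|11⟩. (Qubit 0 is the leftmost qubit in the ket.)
0.6014|10⟩ + (-0.284 - 0.7468i)|11⟩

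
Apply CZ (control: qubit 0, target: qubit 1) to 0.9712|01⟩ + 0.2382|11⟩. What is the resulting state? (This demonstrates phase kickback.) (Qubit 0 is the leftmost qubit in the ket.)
0.9712|01⟩ - 0.2382|11⟩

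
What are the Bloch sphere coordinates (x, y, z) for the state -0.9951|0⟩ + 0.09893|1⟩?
(-0.1969, 0, 0.9804)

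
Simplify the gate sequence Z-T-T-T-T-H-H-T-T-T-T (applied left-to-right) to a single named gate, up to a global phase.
Z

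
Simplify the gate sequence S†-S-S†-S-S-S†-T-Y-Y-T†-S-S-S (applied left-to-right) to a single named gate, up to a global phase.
S†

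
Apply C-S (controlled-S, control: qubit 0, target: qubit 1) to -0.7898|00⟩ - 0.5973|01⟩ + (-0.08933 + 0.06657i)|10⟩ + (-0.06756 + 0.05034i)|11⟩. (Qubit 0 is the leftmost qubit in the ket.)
-0.7898|00⟩ - 0.5973|01⟩ + (-0.08933 + 0.06657i)|10⟩ + (-0.05034 - 0.06756i)|11⟩

C-S leaves the control-|0⟩ kets |00⟩, |01⟩ unchanged and applies S to qubit 1 on the control-|1⟩ pair (|10⟩, |11⟩).
S = [[1, 0], [0, i]].
With a = amp(|10⟩) = (-0.08933 + 0.06657i) and b = amp(|11⟩) = (-0.06756 + 0.05034i):
new amp(|10⟩) = (1)·a = (-0.08933 + 0.06657i)
new amp(|11⟩) = (i)·b = (-0.05034 - 0.06756i)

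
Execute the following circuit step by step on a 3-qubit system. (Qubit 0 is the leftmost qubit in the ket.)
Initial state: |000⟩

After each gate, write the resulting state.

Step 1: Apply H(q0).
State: 1/√2|000⟩ + 1/√2|100⟩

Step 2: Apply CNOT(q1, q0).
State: 1/√2|000⟩ + 1/√2|100⟩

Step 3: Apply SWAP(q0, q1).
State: 1/√2|000⟩ + 1/√2|010⟩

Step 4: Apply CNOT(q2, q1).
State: 1/√2|000⟩ + 1/√2|010⟩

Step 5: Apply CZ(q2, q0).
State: 1/√2|000⟩ + 1/√2|010⟩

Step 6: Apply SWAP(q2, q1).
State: 1/√2|000⟩ + 1/√2|001⟩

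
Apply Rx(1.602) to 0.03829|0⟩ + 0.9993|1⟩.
(0.02665 - 0.7175i)|0⟩ + (0.6955 - 0.02749i)|1⟩

Rx(1.602) = [[cos(θ/2), −i·sin(θ/2)], [−i·sin(θ/2), cos(θ/2)]]; θ = 1.602, cos(θ/2) ≈ 0.695989, sin(θ/2) ≈ 0.718052.
With a = amp(|0⟩) = 0.03829 and b = amp(|1⟩) = 0.9993:
new amp(|0⟩) = (0.695989)·a + (-0.718052i)·b = (0.02665 - 0.7175i)
new amp(|1⟩) = (-0.718052i)·a + (0.695989)·b = (0.6955 - 0.02749i)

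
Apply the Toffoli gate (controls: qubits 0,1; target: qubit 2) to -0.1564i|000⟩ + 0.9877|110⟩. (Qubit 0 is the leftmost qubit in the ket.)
-0.1564i|000⟩ + 0.9877|111⟩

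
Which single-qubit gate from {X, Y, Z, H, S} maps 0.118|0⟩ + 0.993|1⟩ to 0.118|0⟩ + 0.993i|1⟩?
S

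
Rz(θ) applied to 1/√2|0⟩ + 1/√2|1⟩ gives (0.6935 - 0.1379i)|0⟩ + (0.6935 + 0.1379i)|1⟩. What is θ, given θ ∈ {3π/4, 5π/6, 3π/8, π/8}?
π/8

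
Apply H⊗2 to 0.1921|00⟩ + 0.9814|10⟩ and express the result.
0.5868|00⟩ + 0.5868|01⟩ - 0.3947|10⟩ - 0.3947|11⟩

H⊗2 gives amp(|y⟩) = (1/2) Σ_x (−1)^(x·y) amp(|x⟩), where x·y is the number of positions in which both x and y have a 1.
|00⟩: (0.1921 + 0.9814)/2 = 0.5868
|01⟩: (0.1921 + 0.9814)/2 = 0.5868
|10⟩: (0.1921 - 0.9814)/2 = -0.3947
|11⟩: (0.1921 - 0.9814)/2 = -0.3947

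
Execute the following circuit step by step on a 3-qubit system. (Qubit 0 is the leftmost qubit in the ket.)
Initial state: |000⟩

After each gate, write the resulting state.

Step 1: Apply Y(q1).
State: i|010⟩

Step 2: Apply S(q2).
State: i|010⟩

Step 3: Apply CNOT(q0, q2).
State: i|010⟩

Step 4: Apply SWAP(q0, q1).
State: i|100⟩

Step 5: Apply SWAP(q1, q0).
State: i|010⟩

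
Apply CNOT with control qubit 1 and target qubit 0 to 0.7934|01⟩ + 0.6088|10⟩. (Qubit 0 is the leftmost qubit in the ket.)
0.6088|10⟩ + 0.7934|11⟩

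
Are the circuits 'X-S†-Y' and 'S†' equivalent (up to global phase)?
Yes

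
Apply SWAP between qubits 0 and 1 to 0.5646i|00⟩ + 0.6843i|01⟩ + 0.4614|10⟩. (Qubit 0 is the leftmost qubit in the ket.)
0.5646i|00⟩ + 0.4614|01⟩ + 0.6843i|10⟩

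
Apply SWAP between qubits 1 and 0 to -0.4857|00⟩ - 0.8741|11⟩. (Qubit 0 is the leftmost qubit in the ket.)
-0.4857|00⟩ - 0.8741|11⟩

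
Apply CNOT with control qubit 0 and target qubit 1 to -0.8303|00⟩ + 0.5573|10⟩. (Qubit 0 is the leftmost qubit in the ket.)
-0.8303|00⟩ + 0.5573|11⟩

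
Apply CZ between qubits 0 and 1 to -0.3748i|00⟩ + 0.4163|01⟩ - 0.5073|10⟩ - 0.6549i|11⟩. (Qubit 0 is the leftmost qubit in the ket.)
-0.3748i|00⟩ + 0.4163|01⟩ - 0.5073|10⟩ + 0.6549i|11⟩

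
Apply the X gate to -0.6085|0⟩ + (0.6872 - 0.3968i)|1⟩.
(0.6872 - 0.3968i)|0⟩ - 0.6085|1⟩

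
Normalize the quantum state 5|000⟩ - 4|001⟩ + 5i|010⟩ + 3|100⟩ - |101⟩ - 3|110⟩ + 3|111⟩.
0.5157|000⟩ - 0.4126|001⟩ + 0.5157i|010⟩ + 0.3094|100⟩ - 0.1031|101⟩ - 0.3094|110⟩ + 0.3094|111⟩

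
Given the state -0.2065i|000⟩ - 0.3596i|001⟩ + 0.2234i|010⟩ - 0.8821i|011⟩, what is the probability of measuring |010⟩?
0.04991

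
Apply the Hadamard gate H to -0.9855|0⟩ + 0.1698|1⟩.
-0.5768|0⟩ - 0.8169|1⟩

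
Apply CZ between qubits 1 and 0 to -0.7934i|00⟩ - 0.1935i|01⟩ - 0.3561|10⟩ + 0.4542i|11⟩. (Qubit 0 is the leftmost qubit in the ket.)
-0.7934i|00⟩ - 0.1935i|01⟩ - 0.3561|10⟩ - 0.4542i|11⟩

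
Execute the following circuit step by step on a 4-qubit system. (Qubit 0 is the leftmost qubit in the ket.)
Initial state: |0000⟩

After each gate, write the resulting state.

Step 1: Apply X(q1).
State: |0100⟩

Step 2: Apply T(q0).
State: |0100⟩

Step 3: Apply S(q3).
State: |0100⟩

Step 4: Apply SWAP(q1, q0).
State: |1000⟩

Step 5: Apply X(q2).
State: |1010⟩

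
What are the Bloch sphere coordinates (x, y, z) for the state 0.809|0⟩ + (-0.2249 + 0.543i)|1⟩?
(-0.3639, 0.8786, 0.3091)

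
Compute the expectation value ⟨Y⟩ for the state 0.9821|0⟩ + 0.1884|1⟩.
0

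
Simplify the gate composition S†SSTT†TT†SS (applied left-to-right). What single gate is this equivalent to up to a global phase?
S†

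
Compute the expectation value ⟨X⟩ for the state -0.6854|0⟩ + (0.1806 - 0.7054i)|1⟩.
-0.2476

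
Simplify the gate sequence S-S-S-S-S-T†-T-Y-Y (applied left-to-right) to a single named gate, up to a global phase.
S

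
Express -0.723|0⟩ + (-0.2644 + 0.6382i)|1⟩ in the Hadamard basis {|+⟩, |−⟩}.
(-0.6982 + 0.4513i)|+⟩ + (-0.3243 - 0.4513i)|−⟩

With |ψ⟩ = α|0⟩ + β|1⟩, the Hadamard-basis coefficients are ⟨+|ψ⟩ = (α + β)/√2 and ⟨−|ψ⟩ = (α − β)/√2.
Here α = -0.723, β = (-0.2644 + 0.6382i): (α + β)/√2 = (-0.6982 + 0.4513i), (α − β)/√2 = (-0.3243 - 0.4513i).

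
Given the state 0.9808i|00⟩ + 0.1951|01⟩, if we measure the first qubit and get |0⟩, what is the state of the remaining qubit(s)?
0.9808i|0⟩ + 0.1951|1⟩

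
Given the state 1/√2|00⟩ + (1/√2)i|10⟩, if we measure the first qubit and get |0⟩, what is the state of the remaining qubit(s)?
|0⟩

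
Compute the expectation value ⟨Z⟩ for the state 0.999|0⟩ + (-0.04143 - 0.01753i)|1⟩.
0.996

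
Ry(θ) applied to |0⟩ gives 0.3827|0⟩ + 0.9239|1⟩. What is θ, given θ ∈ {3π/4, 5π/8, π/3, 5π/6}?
3π/4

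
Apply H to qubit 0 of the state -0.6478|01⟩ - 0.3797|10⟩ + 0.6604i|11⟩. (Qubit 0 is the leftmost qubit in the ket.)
-0.2685|00⟩ + (-0.4581 + 0.467i)|01⟩ + 0.2685|10⟩ + (-0.4581 - 0.467i)|11⟩

H on qubit 0 mixes each pair of kets that differ only in qubit 0: amplitudes (a, b) of (|…0…⟩, |…1…⟩) become ((a + b)/√2, (a − b)/√2). Kets absent from the input have amplitude 0.
(|00⟩, |10⟩): (a, b) = (0, -0.3797) → (-0.2685, 0.2685)
(|01⟩, |11⟩): (a, b) = (-0.6478, 0.6604i) → ((-0.4581 + 0.467i), (-0.4581 - 0.467i))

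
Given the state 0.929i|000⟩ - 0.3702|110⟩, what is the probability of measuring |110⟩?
0.137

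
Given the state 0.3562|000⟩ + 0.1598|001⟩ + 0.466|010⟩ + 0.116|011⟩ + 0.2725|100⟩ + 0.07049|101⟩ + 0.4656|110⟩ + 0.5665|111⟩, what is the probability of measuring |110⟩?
0.2168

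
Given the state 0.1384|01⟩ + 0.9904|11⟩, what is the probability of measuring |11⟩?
0.9809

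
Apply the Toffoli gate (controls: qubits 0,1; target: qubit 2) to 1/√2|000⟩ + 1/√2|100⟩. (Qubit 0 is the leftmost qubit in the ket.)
1/√2|000⟩ + 1/√2|100⟩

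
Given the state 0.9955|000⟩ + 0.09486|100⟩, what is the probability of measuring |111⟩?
0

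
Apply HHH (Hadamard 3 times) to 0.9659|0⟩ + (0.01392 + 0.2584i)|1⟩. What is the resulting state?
(0.6928 + 0.1827i)|0⟩ + (0.6732 - 0.1827i)|1⟩

H² = I, so H^3 = H: a single Hadamard. With (a, b) = (0.9659, (0.01392 + 0.2584i)), H gives ((a + b)/√2, (a − b)/√2) = ((0.6928 + 0.1827i), (0.6732 - 0.1827i)).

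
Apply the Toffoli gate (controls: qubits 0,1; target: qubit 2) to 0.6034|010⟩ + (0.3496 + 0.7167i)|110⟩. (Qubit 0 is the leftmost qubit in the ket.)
0.6034|010⟩ + (0.3496 + 0.7167i)|111⟩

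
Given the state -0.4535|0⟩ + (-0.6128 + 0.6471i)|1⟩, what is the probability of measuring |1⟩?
0.7943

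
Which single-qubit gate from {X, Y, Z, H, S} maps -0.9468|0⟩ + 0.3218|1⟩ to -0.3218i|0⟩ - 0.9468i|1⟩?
Y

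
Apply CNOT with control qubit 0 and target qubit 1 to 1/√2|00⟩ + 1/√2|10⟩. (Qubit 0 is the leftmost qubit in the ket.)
1/√2|00⟩ + 1/√2|11⟩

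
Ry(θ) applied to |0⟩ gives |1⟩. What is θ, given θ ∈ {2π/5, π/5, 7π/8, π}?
π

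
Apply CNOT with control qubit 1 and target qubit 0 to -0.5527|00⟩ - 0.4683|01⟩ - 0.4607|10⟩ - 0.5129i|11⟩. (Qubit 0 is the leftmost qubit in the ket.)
-0.5527|00⟩ - 0.5129i|01⟩ - 0.4607|10⟩ - 0.4683|11⟩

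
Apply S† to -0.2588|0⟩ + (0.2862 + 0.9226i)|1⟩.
-0.2588|0⟩ + (0.9226 - 0.2862i)|1⟩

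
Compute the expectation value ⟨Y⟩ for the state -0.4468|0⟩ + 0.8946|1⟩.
0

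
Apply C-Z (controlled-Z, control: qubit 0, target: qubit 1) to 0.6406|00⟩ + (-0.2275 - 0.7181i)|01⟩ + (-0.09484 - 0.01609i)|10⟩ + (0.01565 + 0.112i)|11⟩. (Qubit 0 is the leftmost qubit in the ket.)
0.6406|00⟩ + (-0.2275 - 0.7181i)|01⟩ + (-0.09484 - 0.01609i)|10⟩ + (-0.01565 - 0.112i)|11⟩

C-Z leaves the control-|0⟩ kets |00⟩, |01⟩ unchanged and applies Z to qubit 1 on the control-|1⟩ pair (|10⟩, |11⟩).
Z = [[1, 0], [0, -1]].
With a = amp(|10⟩) = (-0.09484 - 0.01609i) and b = amp(|11⟩) = (0.01565 + 0.112i):
new amp(|10⟩) = (1)·a = (-0.09484 - 0.01609i)
new amp(|11⟩) = (-1)·b = (-0.01565 - 0.112i)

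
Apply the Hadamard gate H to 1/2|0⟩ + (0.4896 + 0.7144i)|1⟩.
(0.6998 + 0.5052i)|0⟩ + (0.007354 - 0.5052i)|1⟩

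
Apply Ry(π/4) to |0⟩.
0.9239|0⟩ + 0.3827|1⟩

Ry(π/4) = [[cos(θ/2), −sin(θ/2)], [sin(θ/2), cos(θ/2)]]; θ = π/4, cos(θ/2) ≈ 0.92388, sin(θ/2) ≈ 0.382683.
With a = amp(|0⟩) = 1 and b = amp(|1⟩) = 0:
new amp(|0⟩) = (0.92388)·a + (-0.382683)·b = 0.9239
new amp(|1⟩) = (0.382683)·a + (0.92388)·b = 0.3827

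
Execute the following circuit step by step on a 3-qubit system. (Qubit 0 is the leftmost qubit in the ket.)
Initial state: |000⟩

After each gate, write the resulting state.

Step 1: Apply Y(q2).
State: i|001⟩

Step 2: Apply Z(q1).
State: i|001⟩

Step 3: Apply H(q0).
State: (1/√2)i|001⟩ + (1/√2)i|101⟩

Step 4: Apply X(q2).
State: (1/√2)i|000⟩ + (1/√2)i|100⟩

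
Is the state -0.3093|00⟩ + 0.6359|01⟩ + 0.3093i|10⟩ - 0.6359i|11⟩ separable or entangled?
Separable

Writing the state as a|00⟩ + b|01⟩ + c|10⟩ + d|11⟩, it is a product state iff ad − bc = 0.
Here (a, b, c, d) = (-0.3093, 0.6359, 0.3093i, -0.6359i): ad − bc = (-0.3093)(-0.6359i) − (0.6359)(0.3093i) = 0, so the state is separable.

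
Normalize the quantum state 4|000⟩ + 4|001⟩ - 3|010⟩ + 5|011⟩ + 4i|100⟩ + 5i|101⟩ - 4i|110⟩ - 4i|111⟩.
0.3393|000⟩ + 0.3393|001⟩ - 0.2545|010⟩ + 0.4241|011⟩ + 0.3393i|100⟩ + 0.4241i|101⟩ - 0.3393i|110⟩ - 0.3393i|111⟩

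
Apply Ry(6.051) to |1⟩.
-0.1158|0⟩ - 0.9933|1⟩

Ry(6.051) = [[cos(θ/2), −sin(θ/2)], [sin(θ/2), cos(θ/2)]]; θ = 6.051, cos(θ/2) ≈ -0.993269, sin(θ/2) ≈ 0.115832.
With a = amp(|0⟩) = 0 and b = amp(|1⟩) = 1:
new amp(|0⟩) = (-0.993269)·a + (-0.115832)·b = -0.1158
new amp(|1⟩) = (0.115832)·a + (-0.993269)·b = -0.9933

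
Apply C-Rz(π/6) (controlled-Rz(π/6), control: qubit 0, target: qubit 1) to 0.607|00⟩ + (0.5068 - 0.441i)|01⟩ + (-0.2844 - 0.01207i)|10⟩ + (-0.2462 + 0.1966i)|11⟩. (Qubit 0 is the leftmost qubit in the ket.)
0.607|00⟩ + (0.5068 - 0.441i)|01⟩ + (-0.2778 + 0.06195i)|10⟩ + (-0.2887 + 0.1262i)|11⟩

C-Rz(π/6) leaves the control-|0⟩ kets |00⟩, |01⟩ unchanged and applies Rz(π/6) to qubit 1 on the control-|1⟩ pair (|10⟩, |11⟩).
Rz(π/6) = [[e^(−iθ/2), 0], [0, e^(iθ/2)]] with e^(±iθ/2) = cos(θ/2) ± i·sin(θ/2); θ = π/6, cos(θ/2) ≈ 0.965926, sin(θ/2) ≈ 0.258819.
With a = amp(|10⟩) = (-0.2844 - 0.01207i) and b = amp(|11⟩) = (-0.2462 + 0.1966i):
new amp(|10⟩) = (0.965926 - 0.258819i)·a = (-0.2778 + 0.06195i)
new amp(|11⟩) = (0.965926 + 0.258819i)·b = (-0.2887 + 0.1262i)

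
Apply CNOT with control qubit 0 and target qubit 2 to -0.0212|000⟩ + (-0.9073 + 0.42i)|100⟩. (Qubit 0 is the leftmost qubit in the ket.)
-0.0212|000⟩ + (-0.9073 + 0.42i)|101⟩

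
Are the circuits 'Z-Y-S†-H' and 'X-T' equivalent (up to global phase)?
No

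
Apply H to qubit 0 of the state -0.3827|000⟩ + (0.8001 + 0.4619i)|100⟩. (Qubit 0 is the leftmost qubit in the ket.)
(0.2951 + 0.3266i)|000⟩ + (-0.8364 - 0.3266i)|100⟩

H on qubit 0 mixes each pair of kets that differ only in qubit 0: amplitudes (a, b) of (|…0…⟩, |…1…⟩) become ((a + b)/√2, (a − b)/√2). Kets absent from the input have amplitude 0.
(|000⟩, |100⟩): (a, b) = (-0.3827, (0.8001 + 0.4619i)) → ((0.2951 + 0.3266i), (-0.8364 - 0.3266i))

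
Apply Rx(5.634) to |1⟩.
-0.3189i|0⟩ - 0.9478|1⟩

Rx(5.634) = [[cos(θ/2), −i·sin(θ/2)], [−i·sin(θ/2), cos(θ/2)]]; θ = 5.634, cos(θ/2) ≈ -0.947781, sin(θ/2) ≈ 0.318923.
With a = amp(|0⟩) = 0 and b = amp(|1⟩) = 1:
new amp(|0⟩) = (-0.947781)·a + (-0.318923i)·b = -0.3189i
new amp(|1⟩) = (-0.318923i)·a + (-0.947781)·b = -0.9478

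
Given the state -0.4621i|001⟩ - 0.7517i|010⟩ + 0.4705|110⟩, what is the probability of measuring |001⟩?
0.2135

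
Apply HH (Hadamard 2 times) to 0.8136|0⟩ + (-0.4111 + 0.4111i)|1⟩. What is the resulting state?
0.8136|0⟩ + (-0.4111 + 0.4111i)|1⟩

H² = I, so an even number of Hadamards cancels: H^2 = I and the state is unchanged.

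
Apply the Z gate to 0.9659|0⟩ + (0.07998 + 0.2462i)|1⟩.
0.9659|0⟩ + (-0.07998 - 0.2462i)|1⟩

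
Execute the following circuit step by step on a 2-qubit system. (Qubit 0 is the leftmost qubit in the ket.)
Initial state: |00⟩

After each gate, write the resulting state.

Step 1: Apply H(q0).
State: 1/√2|00⟩ + 1/√2|10⟩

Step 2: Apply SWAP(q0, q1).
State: 1/√2|00⟩ + 1/√2|01⟩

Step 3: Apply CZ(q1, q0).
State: 1/√2|00⟩ + 1/√2|01⟩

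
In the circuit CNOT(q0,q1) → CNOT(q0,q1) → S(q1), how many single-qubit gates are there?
1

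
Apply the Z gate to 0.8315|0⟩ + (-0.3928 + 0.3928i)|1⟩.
0.8315|0⟩ + (0.3928 - 0.3928i)|1⟩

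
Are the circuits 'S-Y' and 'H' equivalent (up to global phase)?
No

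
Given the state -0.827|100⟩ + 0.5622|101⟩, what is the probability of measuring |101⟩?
0.3161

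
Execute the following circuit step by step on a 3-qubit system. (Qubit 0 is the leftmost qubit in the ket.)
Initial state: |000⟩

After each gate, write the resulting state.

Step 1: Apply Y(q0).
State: i|100⟩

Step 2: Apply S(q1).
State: i|100⟩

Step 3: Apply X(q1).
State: i|110⟩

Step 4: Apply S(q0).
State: -|110⟩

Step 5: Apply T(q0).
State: (-1/√2 - (1/√2)i)|110⟩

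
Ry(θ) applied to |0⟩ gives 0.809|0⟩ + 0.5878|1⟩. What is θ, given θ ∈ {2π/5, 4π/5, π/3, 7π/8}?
2π/5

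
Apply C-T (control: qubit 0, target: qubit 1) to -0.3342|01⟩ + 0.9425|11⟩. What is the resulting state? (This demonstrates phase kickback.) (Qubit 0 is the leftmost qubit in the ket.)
-0.3342|01⟩ + (0.6664 + 0.6664i)|11⟩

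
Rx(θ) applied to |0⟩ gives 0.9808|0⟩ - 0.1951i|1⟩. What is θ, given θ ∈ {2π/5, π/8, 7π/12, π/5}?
π/8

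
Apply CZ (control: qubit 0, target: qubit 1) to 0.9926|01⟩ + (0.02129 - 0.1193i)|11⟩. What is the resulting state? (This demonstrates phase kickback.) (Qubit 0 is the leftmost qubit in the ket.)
0.9926|01⟩ + (-0.02129 + 0.1193i)|11⟩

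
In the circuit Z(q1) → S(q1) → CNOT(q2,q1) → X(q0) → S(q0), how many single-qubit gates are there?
4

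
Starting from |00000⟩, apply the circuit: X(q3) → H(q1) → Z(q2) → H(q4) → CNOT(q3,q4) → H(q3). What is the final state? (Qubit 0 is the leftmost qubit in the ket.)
1/√8|00000⟩ + 1/√8|00001⟩ - 1/√8|00010⟩ - 1/√8|00011⟩ + 1/√8|01000⟩ + 1/√8|01001⟩ - 1/√8|01010⟩ - 1/√8|01011⟩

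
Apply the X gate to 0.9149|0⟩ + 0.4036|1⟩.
0.4036|0⟩ + 0.9149|1⟩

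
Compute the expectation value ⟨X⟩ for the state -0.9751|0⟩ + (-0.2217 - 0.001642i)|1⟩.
0.4324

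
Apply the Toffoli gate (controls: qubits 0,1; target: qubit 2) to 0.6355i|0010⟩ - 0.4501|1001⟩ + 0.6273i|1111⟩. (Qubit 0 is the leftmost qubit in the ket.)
0.6355i|0010⟩ - 0.4501|1001⟩ + 0.6273i|1101⟩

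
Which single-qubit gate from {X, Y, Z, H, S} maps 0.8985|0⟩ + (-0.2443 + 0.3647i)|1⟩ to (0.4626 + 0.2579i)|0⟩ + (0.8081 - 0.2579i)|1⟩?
H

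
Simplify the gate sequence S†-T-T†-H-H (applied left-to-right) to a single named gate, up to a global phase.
S†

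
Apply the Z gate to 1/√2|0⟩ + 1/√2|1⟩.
1/√2|0⟩ - 1/√2|1⟩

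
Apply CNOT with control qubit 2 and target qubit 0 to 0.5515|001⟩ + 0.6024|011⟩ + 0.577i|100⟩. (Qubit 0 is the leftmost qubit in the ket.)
0.577i|100⟩ + 0.5515|101⟩ + 0.6024|111⟩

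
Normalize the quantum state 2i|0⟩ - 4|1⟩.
(1/√5)i|0⟩ - 0.8944|1⟩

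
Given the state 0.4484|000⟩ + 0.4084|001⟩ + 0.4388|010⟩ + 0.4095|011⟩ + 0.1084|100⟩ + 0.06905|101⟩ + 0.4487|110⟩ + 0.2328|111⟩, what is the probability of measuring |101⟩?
0.004768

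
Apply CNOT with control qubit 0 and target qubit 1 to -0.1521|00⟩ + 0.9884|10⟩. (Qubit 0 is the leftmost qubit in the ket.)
-0.1521|00⟩ + 0.9884|11⟩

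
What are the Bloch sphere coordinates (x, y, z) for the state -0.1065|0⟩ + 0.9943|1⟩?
(-0.2118, 0, -0.9773)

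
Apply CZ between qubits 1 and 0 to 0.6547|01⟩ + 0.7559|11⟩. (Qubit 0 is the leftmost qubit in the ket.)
0.6547|01⟩ - 0.7559|11⟩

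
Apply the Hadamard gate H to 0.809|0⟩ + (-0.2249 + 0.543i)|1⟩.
(0.413 + 0.384i)|0⟩ + (0.7311 - 0.384i)|1⟩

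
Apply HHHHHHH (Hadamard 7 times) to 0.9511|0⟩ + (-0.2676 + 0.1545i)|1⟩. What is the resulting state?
(0.4833 + 0.1092i)|0⟩ + (0.8618 - 0.1092i)|1⟩

H² = I, so H^7 = H: a single Hadamard. With (a, b) = (0.9511, (-0.2676 + 0.1545i)), H gives ((a + b)/√2, (a − b)/√2) = ((0.4833 + 0.1092i), (0.8618 - 0.1092i)).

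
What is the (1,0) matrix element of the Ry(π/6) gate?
0.2588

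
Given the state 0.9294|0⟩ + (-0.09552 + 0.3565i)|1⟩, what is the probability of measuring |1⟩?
0.1362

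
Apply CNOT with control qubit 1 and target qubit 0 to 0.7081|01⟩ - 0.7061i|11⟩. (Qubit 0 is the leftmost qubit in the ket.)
-0.7061i|01⟩ + 0.7081|11⟩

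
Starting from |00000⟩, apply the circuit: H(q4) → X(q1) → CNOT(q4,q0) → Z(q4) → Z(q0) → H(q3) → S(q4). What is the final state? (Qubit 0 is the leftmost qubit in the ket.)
1/2|01000⟩ + 1/2|01010⟩ + (1/2)i|11001⟩ + (1/2)i|11011⟩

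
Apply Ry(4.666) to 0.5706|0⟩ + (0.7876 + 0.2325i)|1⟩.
(-0.9637 - 0.1682i)|0⟩ + (-0.1311 - 0.1605i)|1⟩

Ry(4.666) = [[cos(θ/2), −sin(θ/2)], [sin(θ/2), cos(θ/2)]]; θ = 4.666, cos(θ/2) ≈ -0.690517, sin(θ/2) ≈ 0.723316.
With a = amp(|0⟩) = 0.5706 and b = amp(|1⟩) = (0.7876 + 0.2325i):
new amp(|0⟩) = (-0.690517)·a + (-0.723316)·b = (-0.9637 - 0.1682i)
new amp(|1⟩) = (0.723316)·a + (-0.690517)·b = (-0.1311 - 0.1605i)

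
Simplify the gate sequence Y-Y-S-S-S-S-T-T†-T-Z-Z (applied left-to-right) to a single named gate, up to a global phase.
T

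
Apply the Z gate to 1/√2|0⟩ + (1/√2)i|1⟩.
1/√2|0⟩ - (1/√2)i|1⟩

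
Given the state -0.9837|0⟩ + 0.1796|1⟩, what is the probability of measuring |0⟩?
0.9677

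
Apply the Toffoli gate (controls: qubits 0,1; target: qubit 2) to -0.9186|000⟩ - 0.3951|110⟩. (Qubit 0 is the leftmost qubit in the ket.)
-0.9186|000⟩ - 0.3951|111⟩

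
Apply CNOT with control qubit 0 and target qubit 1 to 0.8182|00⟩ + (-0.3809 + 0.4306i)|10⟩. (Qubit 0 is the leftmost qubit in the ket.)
0.8182|00⟩ + (-0.3809 + 0.4306i)|11⟩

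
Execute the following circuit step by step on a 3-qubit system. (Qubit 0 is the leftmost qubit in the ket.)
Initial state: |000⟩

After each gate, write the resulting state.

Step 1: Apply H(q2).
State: 1/√2|000⟩ + 1/√2|001⟩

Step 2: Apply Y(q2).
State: -(1/√2)i|000⟩ + (1/√2)i|001⟩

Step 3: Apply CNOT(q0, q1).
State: -(1/√2)i|000⟩ + (1/√2)i|001⟩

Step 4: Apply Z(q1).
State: -(1/√2)i|000⟩ + (1/√2)i|001⟩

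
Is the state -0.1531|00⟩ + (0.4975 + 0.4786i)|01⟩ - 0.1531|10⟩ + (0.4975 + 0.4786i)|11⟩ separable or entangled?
Separable

Writing the state as a|00⟩ + b|01⟩ + c|10⟩ + d|11⟩, it is a product state iff ad − bc = 0.
Here (a, b, c, d) = (-0.1531, (0.4975 + 0.4786i), -0.1531, (0.4975 + 0.4786i)): ad − bc = (-0.1531)(0.4975 + 0.4786i) − (0.4975 + 0.4786i)(-0.1531) = 0, so the state is separable.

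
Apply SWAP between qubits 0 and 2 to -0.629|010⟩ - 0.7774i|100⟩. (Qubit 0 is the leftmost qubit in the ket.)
-0.7774i|001⟩ - 0.629|010⟩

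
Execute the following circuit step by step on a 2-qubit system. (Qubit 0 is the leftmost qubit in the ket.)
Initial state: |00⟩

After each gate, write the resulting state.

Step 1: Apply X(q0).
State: |10⟩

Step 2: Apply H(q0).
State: 1/√2|00⟩ - 1/√2|10⟩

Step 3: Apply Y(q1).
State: (1/√2)i|01⟩ - (1/√2)i|11⟩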